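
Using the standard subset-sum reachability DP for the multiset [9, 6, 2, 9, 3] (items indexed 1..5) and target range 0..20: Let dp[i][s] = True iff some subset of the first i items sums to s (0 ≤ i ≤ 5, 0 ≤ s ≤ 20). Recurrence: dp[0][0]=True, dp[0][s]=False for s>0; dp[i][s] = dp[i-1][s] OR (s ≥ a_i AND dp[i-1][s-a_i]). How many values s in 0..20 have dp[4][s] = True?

10

i\s   0   1   2   3   4   5   6   7   8   9  10  11  12  13  14  15  16  17  18  19  20
  0   T   F   F   F   F   F   F   F   F   F   F   F   F   F   F   F   F   F   F   F   F
  1   T   F   F   F   F   F   F   F   F   T   F   F   F   F   F   F   F   F   F   F   F
  2   T   F   F   F   F   F   T   F   F   T   F   F   F   F   F   T   F   F   F   F   F
  3   T   F   T   F   F   F   T   F   T   T   F   T   F   F   F   T   F   T   F   F   F
  4   T   F   T   F   F   F   T   F   T   T   F   T   F   F   F   T   F   T   T   F   T
  5   T   F   T   T   F   T   T   F   T   T   F   T   T   F   T   T   F   T   T   F   T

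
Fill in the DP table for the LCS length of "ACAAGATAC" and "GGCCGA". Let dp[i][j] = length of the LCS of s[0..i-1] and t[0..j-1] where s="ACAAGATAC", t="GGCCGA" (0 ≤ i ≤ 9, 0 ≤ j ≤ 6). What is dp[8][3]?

   ''  G  G  C  C  G  A
''  0  0  0  0  0  0  0
 A  0  0  0  0  0  0  1
 C  0  0  0  1  1  1  1
 A  0  0  0  1  1  1  2
 A  0  0  0  1  1  1  2
 G  0  1  1  1  1  2  2
 A  0  1  1  1  1  2  3
 T  0  1  1  1  1  2  3
 A  0  1  1  1  1  2  3
 C  0  1  1  2  2  2  3

1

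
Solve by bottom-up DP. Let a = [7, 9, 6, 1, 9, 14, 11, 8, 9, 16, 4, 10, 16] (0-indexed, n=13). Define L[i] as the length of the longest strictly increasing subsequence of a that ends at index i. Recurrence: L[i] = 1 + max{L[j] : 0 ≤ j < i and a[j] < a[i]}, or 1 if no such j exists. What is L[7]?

   i    0    1    2    3    4    5    6    7    8    9   10   11   12
a[i]    7    9    6    1    9   14   11    8    9   16    4   10   16
L[i]    1    2    1    1    2    3    3    2    3    4    2    4    5

2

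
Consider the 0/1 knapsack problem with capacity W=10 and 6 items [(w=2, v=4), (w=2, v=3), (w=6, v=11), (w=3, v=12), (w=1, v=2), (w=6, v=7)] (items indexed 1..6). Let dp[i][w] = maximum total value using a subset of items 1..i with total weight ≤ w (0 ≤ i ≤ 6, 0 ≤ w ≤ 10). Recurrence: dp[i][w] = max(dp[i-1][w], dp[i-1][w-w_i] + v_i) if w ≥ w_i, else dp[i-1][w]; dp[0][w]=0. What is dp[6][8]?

21

i\w   0   1   2   3   4   5   6   7   8   9  10
  0   0   0   0   0   0   0   0   0   0   0   0
  1   0   0   4   4   4   4   4   4   4   4   4
  2   0   0   4   4   7   7   7   7   7   7   7
  3   0   0   4   4   7   7  11  11  15  15  18
  4   0   0   4  12  12  16  16  19  19  23  23
  5   0   2   4  12  14  16  18  19  21  23  25
  6   0   2   4  12  14  16  18  19  21  23  25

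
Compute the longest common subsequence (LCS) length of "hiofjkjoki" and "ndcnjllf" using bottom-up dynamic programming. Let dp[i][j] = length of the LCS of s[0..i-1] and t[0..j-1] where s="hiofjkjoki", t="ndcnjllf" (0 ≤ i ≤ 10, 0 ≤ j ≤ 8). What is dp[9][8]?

   ''  n  d  c  n  j  l  l  f
''  0  0  0  0  0  0  0  0  0
 h  0  0  0  0  0  0  0  0  0
 i  0  0  0  0  0  0  0  0  0
 o  0  0  0  0  0  0  0  0  0
 f  0  0  0  0  0  0  0  0  1
 j  0  0  0  0  0  1  1  1  1
 k  0  0  0  0  0  1  1  1  1
 j  0  0  0  0  0  1  1  1  1
 o  0  0  0  0  0  1  1  1  1
 k  0  0  0  0  0  1  1  1  1
 i  0  0  0  0  0  1  1  1  1

1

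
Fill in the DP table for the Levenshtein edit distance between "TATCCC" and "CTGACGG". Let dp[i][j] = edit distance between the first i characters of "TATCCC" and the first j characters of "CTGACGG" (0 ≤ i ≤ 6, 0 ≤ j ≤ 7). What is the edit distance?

   ''  C  T  G  A  C  G  G
''  0  1  2  3  4  5  6  7
 T  1  1  1  2  3  4  5  6
 A  2  2  2  2  2  3  4  5
 T  3  3  2  3  3  3  4  5
 C  4  3  3  3  4  3  4  5
 C  5  4  4  4  4  4  4  5
 C  6  5  5  5  5  4  5  5

5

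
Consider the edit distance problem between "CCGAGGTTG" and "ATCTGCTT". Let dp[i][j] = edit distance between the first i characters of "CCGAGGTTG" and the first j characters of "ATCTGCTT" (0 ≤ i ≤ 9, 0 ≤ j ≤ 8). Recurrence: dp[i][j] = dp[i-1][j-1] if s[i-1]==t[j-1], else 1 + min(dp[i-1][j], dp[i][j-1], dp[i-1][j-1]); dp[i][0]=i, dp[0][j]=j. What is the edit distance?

   ''  A  T  C  T  G  C  T  T
''  0  1  2  3  4  5  6  7  8
 C  1  1  2  2  3  4  5  6  7
 C  2  2  2  2  3  4  4  5  6
 G  3  3  3  3  3  3  4  5  6
 A  4  3  4  4  4  4  4  5  6
 G  5  4  4  5  5  4  5  5  6
 G  6  5  5  5  6  5  5  6  6
 T  7  6  5  6  5  6  6  5  6
 T  8  7  6  6  6  6  7  6  5
 G  9  8  7  7  7  6  7  7  6

6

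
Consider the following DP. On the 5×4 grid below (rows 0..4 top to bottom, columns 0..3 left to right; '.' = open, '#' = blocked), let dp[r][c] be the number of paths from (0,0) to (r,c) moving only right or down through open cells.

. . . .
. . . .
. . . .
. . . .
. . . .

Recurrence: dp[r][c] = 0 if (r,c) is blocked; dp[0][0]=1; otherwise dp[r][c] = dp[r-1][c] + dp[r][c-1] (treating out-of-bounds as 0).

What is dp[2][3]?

r\c   0   1   2   3
  0   1   1   1   1
  1   1   2   3   4
  2   1   3   6  10
  3   1   4  10  20
  4   1   5  15  35

10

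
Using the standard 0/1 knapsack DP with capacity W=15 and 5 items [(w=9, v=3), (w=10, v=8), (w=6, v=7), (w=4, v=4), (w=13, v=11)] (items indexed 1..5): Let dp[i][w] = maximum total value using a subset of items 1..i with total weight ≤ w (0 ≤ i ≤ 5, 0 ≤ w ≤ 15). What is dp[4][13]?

11

i\w   0   1   2   3   4   5   6   7   8   9  10  11  12  13  14  15
  0   0   0   0   0   0   0   0   0   0   0   0   0   0   0   0   0
  1   0   0   0   0   0   0   0   0   0   3   3   3   3   3   3   3
  2   0   0   0   0   0   0   0   0   0   3   8   8   8   8   8   8
  3   0   0   0   0   0   0   7   7   7   7   8   8   8   8   8  10
  4   0   0   0   0   4   4   7   7   7   7  11  11  11  11  12  12
  5   0   0   0   0   4   4   7   7   7   7  11  11  11  11  12  12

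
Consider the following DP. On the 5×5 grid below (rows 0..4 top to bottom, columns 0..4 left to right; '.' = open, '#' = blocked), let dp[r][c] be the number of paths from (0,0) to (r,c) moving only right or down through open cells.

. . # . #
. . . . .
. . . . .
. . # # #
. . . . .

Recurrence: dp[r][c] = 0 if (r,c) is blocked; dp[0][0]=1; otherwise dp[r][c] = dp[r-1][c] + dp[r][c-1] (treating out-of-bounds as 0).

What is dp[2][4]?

9

r\c   0   1   2   3   4
  0   1   1   0   0   0
  1   1   2   2   2   2
  2   1   3   5   7   9
  3   1   4   0   0   0
  4   1   5   5   5   5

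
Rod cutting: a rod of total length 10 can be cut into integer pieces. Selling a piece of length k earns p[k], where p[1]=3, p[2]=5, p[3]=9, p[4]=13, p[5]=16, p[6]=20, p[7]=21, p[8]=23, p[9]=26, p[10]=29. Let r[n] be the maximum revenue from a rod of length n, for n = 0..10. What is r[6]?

20

   n    0    1    2    3    4    5    6    7    8    9   10
r[n]    0    3    6    9   13   16   20   23   26   29   33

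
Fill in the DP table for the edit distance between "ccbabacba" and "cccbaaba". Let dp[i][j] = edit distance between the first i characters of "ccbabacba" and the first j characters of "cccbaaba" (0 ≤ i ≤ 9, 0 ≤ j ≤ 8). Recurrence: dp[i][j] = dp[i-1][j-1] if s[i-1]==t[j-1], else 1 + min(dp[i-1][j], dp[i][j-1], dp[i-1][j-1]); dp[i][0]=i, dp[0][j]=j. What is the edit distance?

3

   ''  c  c  c  b  a  a  b  a
''  0  1  2  3  4  5  6  7  8
 c  1  0  1  2  3  4  5  6  7
 c  2  1  0  1  2  3  4  5  6
 b  3  2  1  1  1  2  3  4  5
 a  4  3  2  2  2  1  2  3  4
 b  5  4  3  3  2  2  2  2  3
 a  6  5  4  4  3  2  2  3  2
 c  7  6  5  4  4  3  3  3  3
 b  8  7  6  5  4  4  4  3  4
 a  9  8  7  6  5  4  4  4  3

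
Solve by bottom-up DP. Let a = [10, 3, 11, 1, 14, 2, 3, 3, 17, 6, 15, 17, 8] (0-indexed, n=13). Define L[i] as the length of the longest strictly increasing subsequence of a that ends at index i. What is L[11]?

   i    0    1    2    3    4    5    6    7    8    9   10   11   12
a[i]   10    3   11    1   14    2    3    3   17    6   15   17    8
L[i]    1    1    2    1    3    2    3    3    4    4    5    6    5

6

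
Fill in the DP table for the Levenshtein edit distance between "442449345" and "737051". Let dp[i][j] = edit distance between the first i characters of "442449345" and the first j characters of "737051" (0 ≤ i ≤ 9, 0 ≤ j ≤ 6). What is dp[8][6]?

8

   ''  7  3  7  0  5  1
''  0  1  2  3  4  5  6
 4  1  1  2  3  4  5  6
 4  2  2  2  3  4  5  6
 2  3  3  3  3  4  5  6
 4  4  4  4  4  4  5  6
 4  5  5  5  5  5  5  6
 9  6  6  6  6  6  6  6
 3  7  7  6  7  7  7  7
 4  8  8  7  7  8  8  8
 5  9  9  8  8  8  8  9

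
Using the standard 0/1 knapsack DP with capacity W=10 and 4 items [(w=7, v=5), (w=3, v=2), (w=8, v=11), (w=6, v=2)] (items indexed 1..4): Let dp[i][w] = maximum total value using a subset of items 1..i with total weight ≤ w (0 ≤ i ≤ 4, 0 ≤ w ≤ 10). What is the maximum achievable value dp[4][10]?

i\w   0   1   2   3   4   5   6   7   8   9  10
  0   0   0   0   0   0   0   0   0   0   0   0
  1   0   0   0   0   0   0   0   5   5   5   5
  2   0   0   0   2   2   2   2   5   5   5   7
  3   0   0   0   2   2   2   2   5  11  11  11
  4   0   0   0   2   2   2   2   5  11  11  11

11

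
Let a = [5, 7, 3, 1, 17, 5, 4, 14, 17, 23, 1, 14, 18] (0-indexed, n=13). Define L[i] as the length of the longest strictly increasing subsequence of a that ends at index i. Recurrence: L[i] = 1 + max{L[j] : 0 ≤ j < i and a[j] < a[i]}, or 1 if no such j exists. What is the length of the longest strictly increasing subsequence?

5

   i    0    1    2    3    4    5    6    7    8    9   10   11   12
a[i]    5    7    3    1   17    5    4   14   17   23    1   14   18
L[i]    1    2    1    1    3    2    2    3    4    5    1    3    5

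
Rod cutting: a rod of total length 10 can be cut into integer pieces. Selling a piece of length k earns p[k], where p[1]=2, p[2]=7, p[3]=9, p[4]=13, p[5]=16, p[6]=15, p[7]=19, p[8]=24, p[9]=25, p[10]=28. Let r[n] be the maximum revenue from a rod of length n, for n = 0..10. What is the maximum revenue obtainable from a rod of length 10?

   n    0    1    2    3    4    5    6    7    8    9   10
r[n]    0    2    7    9   14   16   21   23   28   30   35

35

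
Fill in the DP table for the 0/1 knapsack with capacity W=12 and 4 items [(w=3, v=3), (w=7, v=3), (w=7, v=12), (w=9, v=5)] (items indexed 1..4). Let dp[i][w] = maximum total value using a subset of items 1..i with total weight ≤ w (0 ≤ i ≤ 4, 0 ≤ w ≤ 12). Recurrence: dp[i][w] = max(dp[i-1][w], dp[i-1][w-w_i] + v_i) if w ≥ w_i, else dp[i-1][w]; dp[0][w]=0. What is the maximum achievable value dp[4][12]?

15

i\w   0   1   2   3   4   5   6   7   8   9  10  11  12
  0   0   0   0   0   0   0   0   0   0   0   0   0   0
  1   0   0   0   3   3   3   3   3   3   3   3   3   3
  2   0   0   0   3   3   3   3   3   3   3   6   6   6
  3   0   0   0   3   3   3   3  12  12  12  15  15  15
  4   0   0   0   3   3   3   3  12  12  12  15  15  15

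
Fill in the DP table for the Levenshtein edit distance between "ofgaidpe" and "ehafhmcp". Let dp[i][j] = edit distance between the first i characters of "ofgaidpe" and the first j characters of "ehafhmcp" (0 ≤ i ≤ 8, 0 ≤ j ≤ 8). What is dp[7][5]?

6

   ''  e  h  a  f  h  m  c  p
''  0  1  2  3  4  5  6  7  8
 o  1  1  2  3  4  5  6  7  8
 f  2  2  2  3  3  4  5  6  7
 g  3  3  3  3  4  4  5  6  7
 a  4  4  4  3  4  5  5  6  7
 i  5  5  5  4  4  5  6  6  7
 d  6  6  6  5  5  5  6  7  7
 p  7  7  7  6  6  6  6  7  7
 e  8  7  8  7  7  7  7  7  8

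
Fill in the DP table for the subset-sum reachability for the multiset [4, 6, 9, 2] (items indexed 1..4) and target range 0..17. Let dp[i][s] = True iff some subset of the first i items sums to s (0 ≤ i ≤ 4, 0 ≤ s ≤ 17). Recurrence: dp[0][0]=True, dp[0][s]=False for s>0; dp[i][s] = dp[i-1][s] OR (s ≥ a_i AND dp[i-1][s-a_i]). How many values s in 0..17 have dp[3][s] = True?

i\s   0   1   2   3   4   5   6   7   8   9  10  11  12  13  14  15  16  17
  0   T   F   F   F   F   F   F   F   F   F   F   F   F   F   F   F   F   F
  1   T   F   F   F   T   F   F   F   F   F   F   F   F   F   F   F   F   F
  2   T   F   F   F   T   F   T   F   F   F   T   F   F   F   F   F   F   F
  3   T   F   F   F   T   F   T   F   F   T   T   F   F   T   F   T   F   F
  4   T   F   T   F   T   F   T   F   T   T   T   T   T   T   F   T   F   T

7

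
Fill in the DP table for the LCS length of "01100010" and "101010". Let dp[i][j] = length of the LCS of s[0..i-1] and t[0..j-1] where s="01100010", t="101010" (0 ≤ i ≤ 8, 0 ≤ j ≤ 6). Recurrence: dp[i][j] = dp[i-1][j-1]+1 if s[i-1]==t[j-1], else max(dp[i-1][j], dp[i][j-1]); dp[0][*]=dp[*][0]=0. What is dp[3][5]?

   ''  1  0  1  0  1  0
''  0  0  0  0  0  0  0
 0  0  0  1  1  1  1  1
 1  0  1  1  2  2  2  2
 1  0  1  1  2  2  3  3
 0  0  1  2  2  3  3  4
 0  0  1  2  2  3  3  4
 0  0  1  2  2  3  3  4
 1  0  1  2  3  3  4  4
 0  0  1  2  3  4  4  5

3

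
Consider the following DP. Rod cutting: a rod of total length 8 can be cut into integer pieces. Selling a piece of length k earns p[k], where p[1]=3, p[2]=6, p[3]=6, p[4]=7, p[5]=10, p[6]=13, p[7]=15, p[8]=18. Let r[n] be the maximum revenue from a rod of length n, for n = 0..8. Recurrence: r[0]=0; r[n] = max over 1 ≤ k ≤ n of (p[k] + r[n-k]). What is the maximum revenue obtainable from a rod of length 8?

24

   n    0    1    2    3    4    5    6    7    8
r[n]    0    3    6    9   12   15   18   21   24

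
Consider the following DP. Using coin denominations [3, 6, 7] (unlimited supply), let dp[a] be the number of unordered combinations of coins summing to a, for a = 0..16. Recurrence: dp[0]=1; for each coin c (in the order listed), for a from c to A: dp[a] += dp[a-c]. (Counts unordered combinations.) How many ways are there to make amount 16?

2

after  coin     0     1     2     3     4     5     6     7     8     9    10    11    12    13    14    15    16
          3     1     0     0     1     0     0     1     0     0     1     0     0     1     0     0     1     0
          6     1     0     0     1     0     0     2     0     0     2     0     0     3     0     0     3     0
          7     1     0     0     1     0     0     2     1     0     2     1     0     3     2     1     3     2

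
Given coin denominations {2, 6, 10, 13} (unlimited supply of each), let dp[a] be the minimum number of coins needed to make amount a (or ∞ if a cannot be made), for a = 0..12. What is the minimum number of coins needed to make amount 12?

 a  0  1  2  3  4  5  6  7  8  9 10 11 12
dp  0  -  1  -  2  -  1  -  2  -  1  -  2
(- denotes ∞ / unreachable)

2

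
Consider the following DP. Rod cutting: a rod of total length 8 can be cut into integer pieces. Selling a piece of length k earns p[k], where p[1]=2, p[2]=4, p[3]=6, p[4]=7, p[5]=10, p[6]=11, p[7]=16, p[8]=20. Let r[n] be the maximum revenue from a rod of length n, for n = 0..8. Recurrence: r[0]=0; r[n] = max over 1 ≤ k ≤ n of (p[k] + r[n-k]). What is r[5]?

10

   n    0    1    2    3    4    5    6    7    8
r[n]    0    2    4    6    8   10   12   16   20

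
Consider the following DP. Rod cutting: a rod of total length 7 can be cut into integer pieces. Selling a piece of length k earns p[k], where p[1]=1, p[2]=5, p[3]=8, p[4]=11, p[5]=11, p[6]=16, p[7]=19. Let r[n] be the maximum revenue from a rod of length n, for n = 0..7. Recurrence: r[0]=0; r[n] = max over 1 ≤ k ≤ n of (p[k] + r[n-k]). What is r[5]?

13

   n    0    1    2    3    4    5    6    7
r[n]    0    1    5    8   11   13   16   19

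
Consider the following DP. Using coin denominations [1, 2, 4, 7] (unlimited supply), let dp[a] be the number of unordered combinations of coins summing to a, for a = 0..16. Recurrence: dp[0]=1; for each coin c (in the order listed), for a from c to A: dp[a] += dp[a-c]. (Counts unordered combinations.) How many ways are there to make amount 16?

36

after  coin     0     1     2     3     4     5     6     7     8     9    10    11    12    13    14    15    16
          1     1     1     1     1     1     1     1     1     1     1     1     1     1     1     1     1     1
          2     1     1     2     2     3     3     4     4     5     5     6     6     7     7     8     8     9
          4     1     1     2     2     4     4     6     6     9     9    12    12    16    16    20    20    25
          7     1     1     2     2     4     4     6     7    10    11    14    16    20    22    27    30    36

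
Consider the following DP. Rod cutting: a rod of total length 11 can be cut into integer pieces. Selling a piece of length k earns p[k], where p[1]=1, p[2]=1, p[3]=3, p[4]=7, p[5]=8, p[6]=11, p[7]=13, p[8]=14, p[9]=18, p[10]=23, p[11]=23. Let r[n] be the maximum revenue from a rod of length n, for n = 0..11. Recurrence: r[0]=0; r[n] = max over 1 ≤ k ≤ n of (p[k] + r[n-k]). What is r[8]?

14

   n    0    1    2    3    4    5    6    7    8    9   10   11
r[n]    0    1    2    3    7    8   11   13   14   18   23   24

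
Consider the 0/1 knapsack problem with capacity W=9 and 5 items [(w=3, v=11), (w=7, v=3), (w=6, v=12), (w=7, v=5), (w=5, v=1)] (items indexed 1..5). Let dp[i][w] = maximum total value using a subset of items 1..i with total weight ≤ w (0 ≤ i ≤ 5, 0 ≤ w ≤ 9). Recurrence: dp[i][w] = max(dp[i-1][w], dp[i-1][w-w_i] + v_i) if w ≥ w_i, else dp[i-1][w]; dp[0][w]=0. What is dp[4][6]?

i\w   0   1   2   3   4   5   6   7   8   9
  0   0   0   0   0   0   0   0   0   0   0
  1   0   0   0  11  11  11  11  11  11  11
  2   0   0   0  11  11  11  11  11  11  11
  3   0   0   0  11  11  11  12  12  12  23
  4   0   0   0  11  11  11  12  12  12  23
  5   0   0   0  11  11  11  12  12  12  23

12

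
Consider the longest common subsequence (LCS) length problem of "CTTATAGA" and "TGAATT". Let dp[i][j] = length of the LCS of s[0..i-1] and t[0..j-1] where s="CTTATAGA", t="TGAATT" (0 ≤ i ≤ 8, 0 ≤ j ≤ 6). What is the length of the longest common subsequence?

3

   ''  T  G  A  A  T  T
''  0  0  0  0  0  0  0
 C  0  0  0  0  0  0  0
 T  0  1  1  1  1  1  1
 T  0  1  1  1  1  2  2
 A  0  1  1  2  2  2  2
 T  0  1  1  2  2  3  3
 A  0  1  1  2  3  3  3
 G  0  1  2  2  3  3  3
 A  0  1  2  3  3  3  3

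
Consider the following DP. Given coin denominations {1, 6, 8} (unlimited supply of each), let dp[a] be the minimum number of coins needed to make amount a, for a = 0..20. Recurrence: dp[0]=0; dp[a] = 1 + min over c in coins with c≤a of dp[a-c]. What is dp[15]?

3

 a  0  1  2  3  4  5  6  7  8  9 10 11 12 13 14 15 16 17 18 19 20
dp  0  1  2  3  4  5  1  2  1  2  3  4  2  3  2  3  2  3  3  4  3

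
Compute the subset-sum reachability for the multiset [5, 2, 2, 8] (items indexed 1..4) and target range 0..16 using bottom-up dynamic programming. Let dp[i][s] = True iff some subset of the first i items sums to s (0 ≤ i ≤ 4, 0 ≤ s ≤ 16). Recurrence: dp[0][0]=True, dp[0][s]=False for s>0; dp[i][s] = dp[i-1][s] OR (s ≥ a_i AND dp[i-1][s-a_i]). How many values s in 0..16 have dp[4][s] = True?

i\s   0   1   2   3   4   5   6   7   8   9  10  11  12  13  14  15  16
  0   T   F   F   F   F   F   F   F   F   F   F   F   F   F   F   F   F
  1   T   F   F   F   F   T   F   F   F   F   F   F   F   F   F   F   F
  2   T   F   T   F   F   T   F   T   F   F   F   F   F   F   F   F   F
  3   T   F   T   F   T   T   F   T   F   T   F   F   F   F   F   F   F
  4   T   F   T   F   T   T   F   T   T   T   T   F   T   T   F   T   F

11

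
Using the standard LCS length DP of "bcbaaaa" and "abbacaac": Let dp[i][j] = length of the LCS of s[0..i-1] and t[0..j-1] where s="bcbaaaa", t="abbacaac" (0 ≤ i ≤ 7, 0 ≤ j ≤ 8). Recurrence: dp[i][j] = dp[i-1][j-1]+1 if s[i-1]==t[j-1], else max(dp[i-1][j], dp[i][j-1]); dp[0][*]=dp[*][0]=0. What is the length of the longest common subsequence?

   ''  a  b  b  a  c  a  a  c
''  0  0  0  0  0  0  0  0  0
 b  0  0  1  1  1  1  1  1  1
 c  0  0  1  1  1  2  2  2  2
 b  0  0  1  2  2  2  2  2  2
 a  0  1  1  2  3  3  3  3  3
 a  0  1  1  2  3  3  4  4  4
 a  0  1  1  2  3  3  4  5  5
 a  0  1  1  2  3  3  4  5  5

5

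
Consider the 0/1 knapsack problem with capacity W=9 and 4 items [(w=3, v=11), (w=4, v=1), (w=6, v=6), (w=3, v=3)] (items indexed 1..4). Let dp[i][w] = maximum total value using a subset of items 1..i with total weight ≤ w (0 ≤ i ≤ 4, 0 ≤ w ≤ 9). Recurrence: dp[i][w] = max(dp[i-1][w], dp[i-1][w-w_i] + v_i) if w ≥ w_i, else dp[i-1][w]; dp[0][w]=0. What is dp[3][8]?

i\w   0   1   2   3   4   5   6   7   8   9
  0   0   0   0   0   0   0   0   0   0   0
  1   0   0   0  11  11  11  11  11  11  11
  2   0   0   0  11  11  11  11  12  12  12
  3   0   0   0  11  11  11  11  12  12  17
  4   0   0   0  11  11  11  14  14  14  17

12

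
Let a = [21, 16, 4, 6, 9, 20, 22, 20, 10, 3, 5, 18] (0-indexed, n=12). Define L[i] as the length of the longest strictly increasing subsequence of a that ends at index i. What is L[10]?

2

   i    0    1    2    3    4    5    6    7    8    9   10   11
a[i]   21   16    4    6    9   20   22   20   10    3    5   18
L[i]    1    1    1    2    3    4    5    4    4    1    2    5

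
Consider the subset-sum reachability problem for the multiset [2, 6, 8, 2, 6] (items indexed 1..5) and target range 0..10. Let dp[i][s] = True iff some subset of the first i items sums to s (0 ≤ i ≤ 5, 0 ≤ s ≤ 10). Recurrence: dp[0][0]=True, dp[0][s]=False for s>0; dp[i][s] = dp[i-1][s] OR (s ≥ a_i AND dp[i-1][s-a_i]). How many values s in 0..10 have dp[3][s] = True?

i\s   0   1   2   3   4   5   6   7   8   9  10
  0   T   F   F   F   F   F   F   F   F   F   F
  1   T   F   T   F   F   F   F   F   F   F   F
  2   T   F   T   F   F   F   T   F   T   F   F
  3   T   F   T   F   F   F   T   F   T   F   T
  4   T   F   T   F   T   F   T   F   T   F   T
  5   T   F   T   F   T   F   T   F   T   F   T

5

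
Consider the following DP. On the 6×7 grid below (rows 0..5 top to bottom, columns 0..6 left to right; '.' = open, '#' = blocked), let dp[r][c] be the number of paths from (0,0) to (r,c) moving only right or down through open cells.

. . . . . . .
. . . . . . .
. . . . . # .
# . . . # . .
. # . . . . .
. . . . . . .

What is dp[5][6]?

r\c   0   1   2   3   4   5   6
  0   1   1   1   1   1   1   1
  1   1   2   3   4   5   6   7
  2   1   3   6  10  15   0   7
  3   0   3   9  19   0   0   7
  4   0   0   9  28  28  28  35
  5   0   0   9  37  65  93 128

128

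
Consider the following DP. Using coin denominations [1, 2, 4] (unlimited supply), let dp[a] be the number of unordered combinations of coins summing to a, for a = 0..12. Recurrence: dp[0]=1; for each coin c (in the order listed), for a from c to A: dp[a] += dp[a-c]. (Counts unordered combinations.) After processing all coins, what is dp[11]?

after  coin     0     1     2     3     4     5     6     7     8     9    10    11    12
          1     1     1     1     1     1     1     1     1     1     1     1     1     1
          2     1     1     2     2     3     3     4     4     5     5     6     6     7
          4     1     1     2     2     4     4     6     6     9     9    12    12    16

12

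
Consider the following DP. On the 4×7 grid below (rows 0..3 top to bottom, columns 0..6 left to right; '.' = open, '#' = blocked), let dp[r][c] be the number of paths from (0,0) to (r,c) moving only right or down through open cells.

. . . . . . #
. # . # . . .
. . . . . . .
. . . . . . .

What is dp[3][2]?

4

r\c   0   1   2   3   4   5   6
  0   1   1   1   1   1   1   0
  1   1   0   1   0   1   2   2
  2   1   1   2   2   3   5   7
  3   1   2   4   6   9  14  21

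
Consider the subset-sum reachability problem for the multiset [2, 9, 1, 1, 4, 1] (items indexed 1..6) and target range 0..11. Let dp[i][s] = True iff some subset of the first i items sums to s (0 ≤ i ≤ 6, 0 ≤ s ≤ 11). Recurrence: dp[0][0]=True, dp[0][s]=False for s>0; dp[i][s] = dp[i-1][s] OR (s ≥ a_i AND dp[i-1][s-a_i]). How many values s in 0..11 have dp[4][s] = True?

i\s   0   1   2   3   4   5   6   7   8   9  10  11
  0   T   F   F   F   F   F   F   F   F   F   F   F
  1   T   F   T   F   F   F   F   F   F   F   F   F
  2   T   F   T   F   F   F   F   F   F   T   F   T
  3   T   T   T   T   F   F   F   F   F   T   T   T
  4   T   T   T   T   T   F   F   F   F   T   T   T
  5   T   T   T   T   T   T   T   T   T   T   T   T
  6   T   T   T   T   T   T   T   T   T   T   T   T

8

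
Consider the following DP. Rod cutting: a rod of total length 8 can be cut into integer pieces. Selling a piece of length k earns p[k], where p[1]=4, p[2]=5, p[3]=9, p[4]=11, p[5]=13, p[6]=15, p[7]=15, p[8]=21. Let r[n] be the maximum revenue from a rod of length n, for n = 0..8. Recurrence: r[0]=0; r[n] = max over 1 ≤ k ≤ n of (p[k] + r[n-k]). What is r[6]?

   n    0    1    2    3    4    5    6    7    8
r[n]    0    4    8   12   16   20   24   28   32

24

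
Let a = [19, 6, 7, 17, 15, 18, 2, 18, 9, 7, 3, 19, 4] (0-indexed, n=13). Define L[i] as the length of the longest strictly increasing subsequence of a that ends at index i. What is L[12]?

3

   i    0    1    2    3    4    5    6    7    8    9   10   11   12
a[i]   19    6    7   17   15   18    2   18    9    7    3   19    4
L[i]    1    1    2    3    3    4    1    4    3    2    2    5    3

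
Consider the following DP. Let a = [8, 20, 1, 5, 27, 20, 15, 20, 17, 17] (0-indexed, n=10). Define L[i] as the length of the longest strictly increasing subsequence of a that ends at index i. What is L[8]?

   i    0    1    2    3    4    5    6    7    8    9
a[i]    8   20    1    5   27   20   15   20   17   17
L[i]    1    2    1    2    3    3    3    4    4    4

4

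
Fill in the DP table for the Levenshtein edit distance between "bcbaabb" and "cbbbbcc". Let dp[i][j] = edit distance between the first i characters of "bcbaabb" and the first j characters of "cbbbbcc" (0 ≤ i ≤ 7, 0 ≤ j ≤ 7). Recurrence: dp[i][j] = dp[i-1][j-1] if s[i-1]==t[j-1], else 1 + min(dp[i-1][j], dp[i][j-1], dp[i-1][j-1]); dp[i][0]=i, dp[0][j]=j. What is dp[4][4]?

   ''  c  b  b  b  b  c  c
''  0  1  2  3  4  5  6  7
 b  1  1  1  2  3  4  5  6
 c  2  1  2  2  3  4  4  5
 b  3  2  1  2  2  3  4  5
 a  4  3  2  2  3  3  4  5
 a  5  4  3  3  3  4  4  5
 b  6  5  4  3  3  3  4  5
 b  7  6  5  4  3  3  4  5

3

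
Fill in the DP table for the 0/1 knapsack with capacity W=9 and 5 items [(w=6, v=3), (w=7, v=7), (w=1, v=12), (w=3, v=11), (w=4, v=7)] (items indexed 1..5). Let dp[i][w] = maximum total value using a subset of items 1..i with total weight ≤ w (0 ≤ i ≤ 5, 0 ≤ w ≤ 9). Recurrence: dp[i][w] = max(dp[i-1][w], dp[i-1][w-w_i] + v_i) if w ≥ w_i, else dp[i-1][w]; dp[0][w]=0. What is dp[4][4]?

i\w   0   1   2   3   4   5   6   7   8   9
  0   0   0   0   0   0   0   0   0   0   0
  1   0   0   0   0   0   0   3   3   3   3
  2   0   0   0   0   0   0   3   7   7   7
  3   0  12  12  12  12  12  12  15  19  19
  4   0  12  12  12  23  23  23  23  23  23
  5   0  12  12  12  23  23  23  23  30  30

23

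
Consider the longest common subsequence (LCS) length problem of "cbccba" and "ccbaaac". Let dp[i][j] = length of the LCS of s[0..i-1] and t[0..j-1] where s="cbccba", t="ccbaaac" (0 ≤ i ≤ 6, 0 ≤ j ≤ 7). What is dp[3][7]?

3

   ''  c  c  b  a  a  a  c
''  0  0  0  0  0  0  0  0
 c  0  1  1  1  1  1  1  1
 b  0  1  1  2  2  2  2  2
 c  0  1  2  2  2  2  2  3
 c  0  1  2  2  2  2  2  3
 b  0  1  2  3  3  3  3  3
 a  0  1  2  3  4  4  4  4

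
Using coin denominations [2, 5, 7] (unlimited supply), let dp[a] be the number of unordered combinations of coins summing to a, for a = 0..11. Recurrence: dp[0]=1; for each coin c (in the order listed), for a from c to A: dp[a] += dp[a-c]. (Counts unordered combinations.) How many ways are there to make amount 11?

after  coin     0     1     2     3     4     5     6     7     8     9    10    11
          2     1     0     1     0     1     0     1     0     1     0     1     0
          5     1     0     1     0     1     1     1     1     1     1     2     1
          7     1     0     1     0     1     1     1     2     1     2     2     2

2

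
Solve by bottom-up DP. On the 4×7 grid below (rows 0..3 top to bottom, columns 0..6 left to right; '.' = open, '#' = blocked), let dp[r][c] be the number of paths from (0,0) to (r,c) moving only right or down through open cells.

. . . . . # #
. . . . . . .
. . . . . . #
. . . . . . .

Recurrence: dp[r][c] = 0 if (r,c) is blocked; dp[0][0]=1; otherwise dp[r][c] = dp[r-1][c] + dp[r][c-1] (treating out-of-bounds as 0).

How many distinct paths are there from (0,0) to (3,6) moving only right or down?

55

r\c   0   1   2   3   4   5   6
  0   1   1   1   1   1   0   0
  1   1   2   3   4   5   5   5
  2   1   3   6  10  15  20   0
  3   1   4  10  20  35  55  55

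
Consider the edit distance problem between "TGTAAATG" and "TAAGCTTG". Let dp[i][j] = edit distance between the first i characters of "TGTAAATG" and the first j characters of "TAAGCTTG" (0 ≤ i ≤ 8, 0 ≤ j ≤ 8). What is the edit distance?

   ''  T  A  A  G  C  T  T  G
''  0  1  2  3  4  5  6  7  8
 T  1  0  1  2  3  4  5  6  7
 G  2  1  1  2  2  3  4  5  6
 T  3  2  2  2  3  3  3  4  5
 A  4  3  2  2  3  4  4  4  5
 A  5  4  3  2  3  4  5  5  5
 A  6  5  4  3  3  4  5  6  6
 T  7  6  5  4  4  4  4  5  6
 G  8  7  6  5  4  5  5  5  5

5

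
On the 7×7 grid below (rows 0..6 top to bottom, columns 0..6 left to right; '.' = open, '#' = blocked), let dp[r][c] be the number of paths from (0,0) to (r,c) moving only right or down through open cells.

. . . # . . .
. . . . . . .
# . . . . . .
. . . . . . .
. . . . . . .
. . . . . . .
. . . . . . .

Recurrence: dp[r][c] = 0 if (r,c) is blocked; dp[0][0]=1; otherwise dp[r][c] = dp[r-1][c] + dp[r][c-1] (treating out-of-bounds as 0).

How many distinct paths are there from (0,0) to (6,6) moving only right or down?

630

r\c   0   1   2   3   4   5   6
  0   1   1   1   0   0   0   0
  1   1   2   3   3   3   3   3
  2   0   2   5   8  11  14  17
  3   0   2   7  15  26  40  57
  4   0   2   9  24  50  90 147
  5   0   2  11  35  85 175 322
  6   0   2  13  48 133 308 630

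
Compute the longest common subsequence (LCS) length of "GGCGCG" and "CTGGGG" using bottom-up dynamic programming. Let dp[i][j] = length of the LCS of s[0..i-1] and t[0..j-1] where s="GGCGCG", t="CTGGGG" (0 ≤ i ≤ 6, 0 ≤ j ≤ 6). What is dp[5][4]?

2

   ''  C  T  G  G  G  G
''  0  0  0  0  0  0  0
 G  0  0  0  1  1  1  1
 G  0  0  0  1  2  2  2
 C  0  1  1  1  2  2  2
 G  0  1  1  2  2  3  3
 C  0  1  1  2  2  3  3
 G  0  1  1  2  3  3  4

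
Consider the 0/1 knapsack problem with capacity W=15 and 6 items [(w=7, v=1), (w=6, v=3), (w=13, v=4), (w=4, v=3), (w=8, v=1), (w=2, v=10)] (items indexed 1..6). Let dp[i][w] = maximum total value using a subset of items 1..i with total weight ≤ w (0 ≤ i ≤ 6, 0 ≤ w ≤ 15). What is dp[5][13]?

i\w   0   1   2   3   4   5   6   7   8   9  10  11  12  13  14  15
  0   0   0   0   0   0   0   0   0   0   0   0   0   0   0   0   0
  1   0   0   0   0   0   0   0   1   1   1   1   1   1   1   1   1
  2   0   0   0   0   0   0   3   3   3   3   3   3   3   4   4   4
  3   0   0   0   0   0   0   3   3   3   3   3   3   3   4   4   4
  4   0   0   0   0   3   3   3   3   3   3   6   6   6   6   6   6
  5   0   0   0   0   3   3   3   3   3   3   6   6   6   6   6   6
  6   0   0  10  10  10  10  13  13  13  13  13  13  16  16  16  16

6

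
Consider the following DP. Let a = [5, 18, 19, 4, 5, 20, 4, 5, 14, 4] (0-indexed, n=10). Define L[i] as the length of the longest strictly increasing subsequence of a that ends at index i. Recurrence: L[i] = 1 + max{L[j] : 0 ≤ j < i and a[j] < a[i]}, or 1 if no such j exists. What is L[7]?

2

   i    0    1    2    3    4    5    6    7    8    9
a[i]    5   18   19    4    5   20    4    5   14    4
L[i]    1    2    3    1    2    4    1    2    3    1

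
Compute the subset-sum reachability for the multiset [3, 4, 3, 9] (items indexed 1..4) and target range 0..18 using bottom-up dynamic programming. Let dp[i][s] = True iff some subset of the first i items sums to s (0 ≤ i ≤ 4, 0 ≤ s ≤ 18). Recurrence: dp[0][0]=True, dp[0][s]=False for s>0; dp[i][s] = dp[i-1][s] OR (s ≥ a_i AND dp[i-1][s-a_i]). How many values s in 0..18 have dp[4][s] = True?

i\s   0   1   2   3   4   5   6   7   8   9  10  11  12  13  14  15  16  17  18
  0   T   F   F   F   F   F   F   F   F   F   F   F   F   F   F   F   F   F   F
  1   T   F   F   T   F   F   F   F   F   F   F   F   F   F   F   F   F   F   F
  2   T   F   F   T   T   F   F   T   F   F   F   F   F   F   F   F   F   F   F
  3   T   F   F   T   T   F   T   T   F   F   T   F   F   F   F   F   F   F   F
  4   T   F   F   T   T   F   T   T   F   T   T   F   T   T   F   T   T   F   F

11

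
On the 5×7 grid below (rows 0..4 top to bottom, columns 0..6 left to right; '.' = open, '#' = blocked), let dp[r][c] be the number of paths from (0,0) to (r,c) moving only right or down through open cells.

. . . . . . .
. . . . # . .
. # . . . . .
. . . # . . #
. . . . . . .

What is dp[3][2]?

4

r\c   0   1   2   3   4   5   6
  0   1   1   1   1   1   1   1
  1   1   2   3   4   0   1   2
  2   1   0   3   7   7   8  10
  3   1   1   4   0   7  15   0
  4   1   2   6   6  13  28  28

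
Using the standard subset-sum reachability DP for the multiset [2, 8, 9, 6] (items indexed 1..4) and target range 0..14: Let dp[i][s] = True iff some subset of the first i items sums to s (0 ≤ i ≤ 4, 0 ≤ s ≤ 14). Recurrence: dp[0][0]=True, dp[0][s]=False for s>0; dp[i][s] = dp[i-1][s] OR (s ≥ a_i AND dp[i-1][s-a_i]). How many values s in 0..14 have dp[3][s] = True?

6

i\s   0   1   2   3   4   5   6   7   8   9  10  11  12  13  14
  0   T   F   F   F   F   F   F   F   F   F   F   F   F   F   F
  1   T   F   T   F   F   F   F   F   F   F   F   F   F   F   F
  2   T   F   T   F   F   F   F   F   T   F   T   F   F   F   F
  3   T   F   T   F   F   F   F   F   T   T   T   T   F   F   F
  4   T   F   T   F   F   F   T   F   T   T   T   T   F   F   T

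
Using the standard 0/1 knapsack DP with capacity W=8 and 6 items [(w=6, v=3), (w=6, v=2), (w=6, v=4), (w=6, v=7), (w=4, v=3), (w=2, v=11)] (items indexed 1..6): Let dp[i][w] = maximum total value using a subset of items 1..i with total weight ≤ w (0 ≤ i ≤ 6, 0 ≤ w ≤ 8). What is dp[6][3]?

i\w   0   1   2   3   4   5   6   7   8
  0   0   0   0   0   0   0   0   0   0
  1   0   0   0   0   0   0   3   3   3
  2   0   0   0   0   0   0   3   3   3
  3   0   0   0   0   0   0   4   4   4
  4   0   0   0   0   0   0   7   7   7
  5   0   0   0   0   3   3   7   7   7
  6   0   0  11  11  11  11  14  14  18

11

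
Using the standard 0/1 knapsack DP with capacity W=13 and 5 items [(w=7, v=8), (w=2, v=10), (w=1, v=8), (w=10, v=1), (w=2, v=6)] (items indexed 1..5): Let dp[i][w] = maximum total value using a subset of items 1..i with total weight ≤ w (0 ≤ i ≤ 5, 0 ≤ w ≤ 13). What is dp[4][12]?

26

i\w   0   1   2   3   4   5   6   7   8   9  10  11  12  13
  0   0   0   0   0   0   0   0   0   0   0   0   0   0   0
  1   0   0   0   0   0   0   0   8   8   8   8   8   8   8
  2   0   0  10  10  10  10  10  10  10  18  18  18  18  18
  3   0   8  10  18  18  18  18  18  18  18  26  26  26  26
  4   0   8  10  18  18  18  18  18  18  18  26  26  26  26
  5   0   8  10  18  18  24  24  24  24  24  26  26  32  32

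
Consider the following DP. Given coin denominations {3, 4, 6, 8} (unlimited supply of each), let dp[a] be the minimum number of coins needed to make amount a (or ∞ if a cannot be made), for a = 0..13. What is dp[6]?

 a  0  1  2  3  4  5  6  7  8  9 10 11 12 13
dp  0  -  -  1  1  -  1  2  1  2  2  2  2  3
(- denotes ∞ / unreachable)

1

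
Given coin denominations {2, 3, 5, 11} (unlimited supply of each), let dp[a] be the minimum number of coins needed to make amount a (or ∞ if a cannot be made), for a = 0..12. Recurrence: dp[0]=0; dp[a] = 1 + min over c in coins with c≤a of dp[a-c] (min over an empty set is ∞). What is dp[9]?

3

 a  0  1  2  3  4  5  6  7  8  9 10 11 12
dp  0  -  1  1  2  1  2  2  2  3  2  1  3
(- denotes ∞ / unreachable)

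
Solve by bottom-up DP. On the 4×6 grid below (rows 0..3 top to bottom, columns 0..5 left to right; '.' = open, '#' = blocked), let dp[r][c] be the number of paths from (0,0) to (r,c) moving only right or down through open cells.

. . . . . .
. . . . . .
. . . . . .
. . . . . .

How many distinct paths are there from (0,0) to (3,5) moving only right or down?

r\c   0   1   2   3   4   5
  0   1   1   1   1   1   1
  1   1   2   3   4   5   6
  2   1   3   6  10  15  21
  3   1   4  10  20  35  56

56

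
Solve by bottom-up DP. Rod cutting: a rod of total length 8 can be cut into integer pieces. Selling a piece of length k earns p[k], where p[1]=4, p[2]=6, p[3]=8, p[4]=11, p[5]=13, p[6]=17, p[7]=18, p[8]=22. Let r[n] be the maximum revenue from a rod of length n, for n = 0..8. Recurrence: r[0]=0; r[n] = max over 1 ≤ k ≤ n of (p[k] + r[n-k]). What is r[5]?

   n    0    1    2    3    4    5    6    7    8
r[n]    0    4    8   12   16   20   24   28   32

20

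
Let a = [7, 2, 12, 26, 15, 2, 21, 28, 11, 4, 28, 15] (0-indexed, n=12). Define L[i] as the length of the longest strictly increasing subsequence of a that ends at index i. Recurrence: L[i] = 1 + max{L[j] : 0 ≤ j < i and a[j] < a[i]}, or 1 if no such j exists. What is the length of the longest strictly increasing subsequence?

5

   i    0    1    2    3    4    5    6    7    8    9   10   11
a[i]    7    2   12   26   15    2   21   28   11    4   28   15
L[i]    1    1    2    3    3    1    4    5    2    2    5    3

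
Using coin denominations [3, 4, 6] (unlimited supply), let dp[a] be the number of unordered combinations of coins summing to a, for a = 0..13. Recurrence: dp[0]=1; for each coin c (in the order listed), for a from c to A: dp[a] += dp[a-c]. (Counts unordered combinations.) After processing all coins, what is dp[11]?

1

after  coin     0     1     2     3     4     5     6     7     8     9    10    11    12    13
          3     1     0     0     1     0     0     1     0     0     1     0     0     1     0
          4     1     0     0     1     1     0     1     1     1     1     1     1     2     1
          6     1     0     0     1     1     0     2     1     1     2     2     1     4     2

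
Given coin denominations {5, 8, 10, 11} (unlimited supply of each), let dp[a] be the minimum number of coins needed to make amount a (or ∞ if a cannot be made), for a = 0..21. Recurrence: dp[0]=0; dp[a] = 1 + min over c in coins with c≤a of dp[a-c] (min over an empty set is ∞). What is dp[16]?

2

 a  0  1  2  3  4  5  6  7  8  9 10 11 12 13 14 15 16 17 18 19 20 21
dp  0  -  -  -  -  1  -  -  1  -  1  1  -  2  -  2  2  -  2  2  2  2
(- denotes ∞ / unreachable)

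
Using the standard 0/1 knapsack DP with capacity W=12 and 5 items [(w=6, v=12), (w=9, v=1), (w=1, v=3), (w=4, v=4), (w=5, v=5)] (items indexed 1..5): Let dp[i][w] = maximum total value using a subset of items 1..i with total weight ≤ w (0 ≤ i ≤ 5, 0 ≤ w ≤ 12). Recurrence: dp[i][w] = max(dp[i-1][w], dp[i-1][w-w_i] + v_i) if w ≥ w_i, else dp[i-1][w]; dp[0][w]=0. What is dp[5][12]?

20

i\w   0   1   2   3   4   5   6   7   8   9  10  11  12
  0   0   0   0   0   0   0   0   0   0   0   0   0   0
  1   0   0   0   0   0   0  12  12  12  12  12  12  12
  2   0   0   0   0   0   0  12  12  12  12  12  12  12
  3   0   3   3   3   3   3  12  15  15  15  15  15  15
  4   0   3   3   3   4   7  12  15  15  15  16  19  19
  5   0   3   3   3   4   7  12  15  15  15  16  19  20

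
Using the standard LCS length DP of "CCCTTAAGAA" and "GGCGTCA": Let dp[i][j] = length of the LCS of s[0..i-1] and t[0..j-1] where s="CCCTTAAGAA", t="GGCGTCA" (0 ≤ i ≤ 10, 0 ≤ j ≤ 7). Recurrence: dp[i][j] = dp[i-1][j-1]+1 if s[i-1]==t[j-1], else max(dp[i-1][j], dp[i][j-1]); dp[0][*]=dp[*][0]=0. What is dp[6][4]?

1

   ''  G  G  C  G  T  C  A
''  0  0  0  0  0  0  0  0
 C  0  0  0  1  1  1  1  1
 C  0  0  0  1  1  1  2  2
 C  0  0  0  1  1  1  2  2
 T  0  0  0  1  1  2  2  2
 T  0  0  0  1  1  2  2  2
 A  0  0  0  1  1  2  2  3
 A  0  0  0  1  1  2  2  3
 G  0  1  1  1  2  2  2  3
 A  0  1  1  1  2  2  2  3
 A  0  1  1  1  2  2  2  3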